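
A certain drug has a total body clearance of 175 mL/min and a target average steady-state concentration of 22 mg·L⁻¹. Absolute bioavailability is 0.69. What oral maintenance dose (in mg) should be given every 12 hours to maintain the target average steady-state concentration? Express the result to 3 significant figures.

4020 mg

CL = 175 mL/min × 60/1000 = 10.50 L/h
D = CL × Css × τ / F = 10.50 × 22 × 12 / 0.69 = 4017 mg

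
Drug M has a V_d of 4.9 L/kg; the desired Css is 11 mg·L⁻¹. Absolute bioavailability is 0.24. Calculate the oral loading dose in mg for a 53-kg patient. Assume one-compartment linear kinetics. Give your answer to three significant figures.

Vd = 4.9 L/kg × 53 kg = 259.7 L
LD = Vd × C / F = 259.7 × 11.00 / 0.24 = 11900 mg

11900 mg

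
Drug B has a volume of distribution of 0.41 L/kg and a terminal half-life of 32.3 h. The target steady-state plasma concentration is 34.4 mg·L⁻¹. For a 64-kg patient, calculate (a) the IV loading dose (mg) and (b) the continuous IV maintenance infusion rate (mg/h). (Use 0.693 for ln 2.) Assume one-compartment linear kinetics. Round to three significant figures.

(a) 903 mg; (b) 19.4 mg/h

Total Vd = 0.41 × 64 = 26.24 L
LD = Vd × C = 26.24 × 34.4 = 902.7 mg
CL = 0.693 × Vd / t½ = 0.693 × 26.24 / 32.3 = 0.5630 L/h
Infusion rate = CL × Css = 0.5630 × 34.4 = 19.37 mg/h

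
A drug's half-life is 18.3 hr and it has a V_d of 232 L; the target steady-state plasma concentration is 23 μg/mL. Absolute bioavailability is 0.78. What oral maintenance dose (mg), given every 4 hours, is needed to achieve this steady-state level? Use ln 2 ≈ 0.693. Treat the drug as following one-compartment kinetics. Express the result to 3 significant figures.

k = 0.693/18.3 = 0.03787 h⁻¹, so CL = k·Vd = 0.03787 × 232.0 = 8.786 L/h
D = CL × Css × τ / F = 8.786 × 23 × 4 / 0.78 = 1036 mg

1040 mg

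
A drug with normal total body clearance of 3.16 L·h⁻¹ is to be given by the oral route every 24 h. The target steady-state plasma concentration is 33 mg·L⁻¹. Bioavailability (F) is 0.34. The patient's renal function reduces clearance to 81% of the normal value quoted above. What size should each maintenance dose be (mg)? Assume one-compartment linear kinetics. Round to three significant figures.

Patient clearance = 0.81 × 3.160 = 2.560 L/h
D = CL × Css × τ / F = 2.560 × 33 × 24 / 0.34 = 5963 mg

5960 mg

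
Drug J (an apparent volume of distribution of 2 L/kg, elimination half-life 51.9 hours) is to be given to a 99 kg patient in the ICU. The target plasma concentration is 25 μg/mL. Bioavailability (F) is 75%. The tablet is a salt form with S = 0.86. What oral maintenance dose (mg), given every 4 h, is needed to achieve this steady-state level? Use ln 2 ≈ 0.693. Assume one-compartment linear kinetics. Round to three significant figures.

Total Vd = 2 × 99 = 198.0 L
CL = 0.693 × Vd / t½ = 0.693 × 198.0 / 51.9 = 2.644 L/h
D = CL × Css × τ / F / S = 2.644 × 25 × 4 / 0.75 / 0.86 = 409.9 mg

410 mg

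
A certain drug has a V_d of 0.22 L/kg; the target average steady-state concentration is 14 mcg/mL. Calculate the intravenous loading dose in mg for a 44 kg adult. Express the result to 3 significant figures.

136 mg

Total Vd = 0.22 × 44 = 9.680 L
LD = Vd × C = 9.680 × 14.00 = 135.5 mg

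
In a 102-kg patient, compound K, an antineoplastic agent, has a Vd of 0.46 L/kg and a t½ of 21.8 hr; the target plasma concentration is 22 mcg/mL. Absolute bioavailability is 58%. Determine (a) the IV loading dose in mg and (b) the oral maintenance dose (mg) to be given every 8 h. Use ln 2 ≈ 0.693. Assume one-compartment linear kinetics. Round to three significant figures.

(a) 1030 mg; (b) 453 mg

Vd = 0.46 L/kg × 102 kg = 46.92 L
LD = Vd × C = 46.92 × 22 = 1032 mg
CL = 0.693 × Vd / t½ = 0.693 × 46.92 / 21.8 = 1.492 L/h
D = CL × Css × τ / F = 1.492 × 22 × 8 / 0.58 = 452.7 mg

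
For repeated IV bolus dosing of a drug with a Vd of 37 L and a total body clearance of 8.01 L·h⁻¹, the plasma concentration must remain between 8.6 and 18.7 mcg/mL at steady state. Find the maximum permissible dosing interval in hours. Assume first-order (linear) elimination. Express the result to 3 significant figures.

k = CL / Vd = 8.010 / 37.00 = 0.2165 h⁻¹
Between IV bolus doses, concentration decays as C = C₀·e^(−kτ), so C_peak/C_trough = e^(kτ).
τ_max = ln(C_peak/C_trough) / k = ln(18.7/8.6) / 0.2165 = 0.7768 / 0.2165 = 3.588 h

3.59 h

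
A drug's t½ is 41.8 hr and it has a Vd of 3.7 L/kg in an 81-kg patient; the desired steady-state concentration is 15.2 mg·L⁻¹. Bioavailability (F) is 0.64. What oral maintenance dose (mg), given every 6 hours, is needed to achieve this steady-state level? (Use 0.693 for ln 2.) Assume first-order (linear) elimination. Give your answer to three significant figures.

Vd(total) = 81 kg × 3.7 L/kg = 299.7 L
CL = ln 2 · Vd / t½ = 0.693 × 299.7 / 41.8 = 4.969 L/h
D = CL × Css × τ / F = 4.969 × 15.2 × 6 / 0.64 = 708.1 mg

708 mg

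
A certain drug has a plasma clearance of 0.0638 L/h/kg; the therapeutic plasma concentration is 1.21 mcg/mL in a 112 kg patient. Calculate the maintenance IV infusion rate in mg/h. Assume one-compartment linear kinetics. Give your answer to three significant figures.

8.65 mg/h

CL = 0.0638 L/h/kg × 112 kg = 7.146 L/h
R₀ = 7.146 × 1.21 = 8.647 mg/h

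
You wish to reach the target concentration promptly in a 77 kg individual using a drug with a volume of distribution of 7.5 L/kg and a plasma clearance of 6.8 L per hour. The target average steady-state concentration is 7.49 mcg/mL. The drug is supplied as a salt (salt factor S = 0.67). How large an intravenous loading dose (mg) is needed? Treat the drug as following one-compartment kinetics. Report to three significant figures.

6460 mg

Vd(total) = 77 kg × 7.5 L/kg = 577.5 L
LD = Vd × C / S = 577.5 × 7.490 / 0.67 = 6456 mg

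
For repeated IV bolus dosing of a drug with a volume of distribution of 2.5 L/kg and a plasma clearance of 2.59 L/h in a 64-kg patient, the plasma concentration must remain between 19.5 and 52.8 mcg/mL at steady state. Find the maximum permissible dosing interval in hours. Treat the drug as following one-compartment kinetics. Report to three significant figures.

61.5 h

Vd = 2.5 L/kg × 64 kg = 160.0 L
k = CL / Vd = 2.590 / 160.0 = 0.01619 h⁻¹
Between IV bolus doses, concentration decays as C = C₀·e^(−kτ), so C_peak/C_trough = e^(kτ).
τ_max = ln(C_peak/C_trough) / k = ln(52.8/19.5) / 0.01619 = 0.9961 / 0.01619 = 61.53 h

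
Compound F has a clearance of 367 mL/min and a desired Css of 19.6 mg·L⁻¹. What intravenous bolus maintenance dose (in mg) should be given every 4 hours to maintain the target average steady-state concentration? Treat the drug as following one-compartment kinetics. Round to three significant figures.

1730 mg

CL = 367 mL/min × 60/1000 = 22.02 L/h
D = CL × Css × τ = 22.02 × 19.6 × 4 = 1726 mg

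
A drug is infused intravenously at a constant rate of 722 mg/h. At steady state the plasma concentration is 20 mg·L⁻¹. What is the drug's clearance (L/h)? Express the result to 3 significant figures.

36.1 L/h

At steady state, infusion rate = CL × Css, so CL = rate / Css.
CL = 722 / 20 = 36.10 L/h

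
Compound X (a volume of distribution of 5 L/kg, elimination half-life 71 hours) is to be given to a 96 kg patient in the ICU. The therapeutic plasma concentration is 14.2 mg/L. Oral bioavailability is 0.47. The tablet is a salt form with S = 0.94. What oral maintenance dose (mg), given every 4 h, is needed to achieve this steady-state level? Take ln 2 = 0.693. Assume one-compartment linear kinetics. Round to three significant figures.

Vd(total) = 96 kg × 5 L/kg = 480.0 L
CL = ln 2 · Vd / t½ = 0.693 × 480.0 / 71 = 4.685 L/h
D = CL × Css × τ / F / S = 4.685 × 14.2 × 4 / 0.47 / 0.94 = 602.3 mg

602 mg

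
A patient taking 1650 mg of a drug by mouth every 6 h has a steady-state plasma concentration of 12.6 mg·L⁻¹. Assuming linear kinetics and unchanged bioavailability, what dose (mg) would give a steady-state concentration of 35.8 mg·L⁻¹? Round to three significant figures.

With linear kinetics, Css is proportional to dose rate (D/τ) at fixed clearance.
D₂ = D₁ × (Css,target / Css,current) = 1650 × 35.8/12.6 = 4688 mg

4690 mg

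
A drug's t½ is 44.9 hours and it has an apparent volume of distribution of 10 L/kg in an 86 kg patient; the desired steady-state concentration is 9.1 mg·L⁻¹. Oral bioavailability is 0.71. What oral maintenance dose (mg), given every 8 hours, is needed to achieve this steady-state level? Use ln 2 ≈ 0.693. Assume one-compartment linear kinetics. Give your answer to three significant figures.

Vd(total) = 86 kg × 10 L/kg = 860.0 L
CL = 0.693 × Vd / t½ = 0.693 × 860.0 / 44.9 = 13.27 L/h
D = CL × Css × τ / F = 13.27 × 9.1 × 8 / 0.71 = 1361 mg

1360 mg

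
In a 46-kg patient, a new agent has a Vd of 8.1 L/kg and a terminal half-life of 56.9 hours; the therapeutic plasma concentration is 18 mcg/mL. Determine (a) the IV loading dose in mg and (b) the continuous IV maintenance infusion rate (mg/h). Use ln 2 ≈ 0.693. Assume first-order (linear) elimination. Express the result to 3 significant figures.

Vd(total) = 46 kg × 8.1 L/kg = 372.6 L
LD = Vd × C = 372.6 × 18 = 6707 mg
CL = 0.693 × Vd / t½ = 0.693 × 372.6 / 56.9 = 4.538 L/h
Infusion rate = CL × Css = 4.538 × 18 = 81.68 mg/h

(a) 6710 mg; (b) 81.7 mg/h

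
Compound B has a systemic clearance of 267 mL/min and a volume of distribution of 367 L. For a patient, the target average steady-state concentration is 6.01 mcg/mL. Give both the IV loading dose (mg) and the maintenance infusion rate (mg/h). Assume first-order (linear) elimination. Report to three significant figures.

(a) 2210 mg; (b) 96.3 mg/h

Loading dose = Vd × C = 367.0 × 6.01 = 2206 mg
CL = 267 mL/min × 60/1000 = 16.02 L/h
Infusion rate = 16.02 L/h × 6.01 mg/L = 96.28 mg/h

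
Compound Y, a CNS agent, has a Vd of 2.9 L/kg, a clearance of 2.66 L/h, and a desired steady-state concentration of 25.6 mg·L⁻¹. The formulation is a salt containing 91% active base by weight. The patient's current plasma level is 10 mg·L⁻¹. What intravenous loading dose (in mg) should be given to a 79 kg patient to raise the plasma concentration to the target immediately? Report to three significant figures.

3930 mg

Vd(total) = 79 kg × 2.9 L/kg = 229.1 L
Concentration deficit ΔC = 25.6 − 10 = 15.60 mg/L
LD = Vd × ΔC / S = 229.1 × 15.60 / 0.91 = 3927 mg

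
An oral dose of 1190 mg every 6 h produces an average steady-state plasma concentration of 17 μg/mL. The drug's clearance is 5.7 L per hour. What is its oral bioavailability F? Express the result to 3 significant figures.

0.489

F·D/τ = CL·Css at steady state → F = CL·Css·τ / D.
F = 5.7 × 17 × 6 / 1190 = 0.489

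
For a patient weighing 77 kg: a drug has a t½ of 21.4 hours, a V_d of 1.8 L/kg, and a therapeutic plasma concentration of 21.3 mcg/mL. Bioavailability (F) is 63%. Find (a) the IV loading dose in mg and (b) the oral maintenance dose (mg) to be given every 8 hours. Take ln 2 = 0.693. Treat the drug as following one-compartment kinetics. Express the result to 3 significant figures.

(a) 2950 mg; (b) 1210 mg

Vd = 1.8 L/kg × 77 kg = 138.6 L
LD = Vd × C = 138.6 × 21.3 = 2952 mg
CL = 0.693 × Vd / t½ = 0.693 × 138.6 / 21.4 = 4.488 L/h
D = CL × Css × τ / F = 4.488 × 21.3 × 8 / 0.63 = 1214 mg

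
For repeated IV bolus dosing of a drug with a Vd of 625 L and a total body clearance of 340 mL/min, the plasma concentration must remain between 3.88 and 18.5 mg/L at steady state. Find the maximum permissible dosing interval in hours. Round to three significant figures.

47.9 h

Convert clearance: 340 mL/min × 60 min/h ÷ 1000 mL/L = 20.40 L/h
k = CL / Vd = 20.40 / 625.0 = 0.03264 h⁻¹
Between IV bolus doses, concentration decays as C = C₀·e^(−kτ), so C_peak/C_trough = e^(kτ).
τ_max = ln(C_peak/C_trough) / k = ln(18.5/3.88) / 0.03264 = 1.562 / 0.03264 = 47.86 h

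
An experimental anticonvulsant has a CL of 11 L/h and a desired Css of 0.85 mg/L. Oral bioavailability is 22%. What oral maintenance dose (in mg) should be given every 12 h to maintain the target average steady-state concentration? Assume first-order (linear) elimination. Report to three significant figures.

510 mg

D = CL × Css × τ / F = 11.00 × 0.85 × 12 / 0.22 = 510.0 mg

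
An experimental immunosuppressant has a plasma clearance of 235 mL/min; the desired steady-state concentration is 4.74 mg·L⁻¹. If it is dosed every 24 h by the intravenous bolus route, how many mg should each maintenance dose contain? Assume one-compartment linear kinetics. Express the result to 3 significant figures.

1600 mg

CL = 235 mL/min × 60/1000 = 14.10 L/h
At steady state, dose per interval replaces the amount cleared in that interval: D/τ = CL·Css.
D = CL × Css × τ = 14.10 × 4.74 × 24 = 1604 mg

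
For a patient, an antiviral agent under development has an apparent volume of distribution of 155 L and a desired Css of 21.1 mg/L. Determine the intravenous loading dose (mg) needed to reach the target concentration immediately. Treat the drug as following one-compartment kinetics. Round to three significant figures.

The loading dose fills Vd to the target concentration.
LD = Vd × C = 155.0 × 21.10 = 3271 mg

3270 mg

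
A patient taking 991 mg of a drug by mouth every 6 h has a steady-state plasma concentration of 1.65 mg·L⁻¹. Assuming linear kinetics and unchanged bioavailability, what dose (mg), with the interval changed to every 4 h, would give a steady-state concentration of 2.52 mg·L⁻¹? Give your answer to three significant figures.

1010 mg

With linear kinetics, Css is proportional to dose rate (D/τ) at fixed clearance.
D₂ = D₁ × (Css,target / Css,current) × (τ₂/τ₁) = 991 × (2.52/1.65) × (4/6) = 1009 mg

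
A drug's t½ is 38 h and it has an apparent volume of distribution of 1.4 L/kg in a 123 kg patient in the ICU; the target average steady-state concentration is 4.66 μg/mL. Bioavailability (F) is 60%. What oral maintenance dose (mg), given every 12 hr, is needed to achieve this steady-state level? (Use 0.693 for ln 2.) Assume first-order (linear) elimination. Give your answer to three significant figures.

293 mg

Vd = 1.4 L/kg × 123 kg = 172.2 L
CL = 0.693 × Vd / t½ = 0.693 × 172.2 / 38 = 3.140 L/h
D = CL × Css × τ / F = 3.140 × 4.66 × 12 / 0.6 = 292.6 mg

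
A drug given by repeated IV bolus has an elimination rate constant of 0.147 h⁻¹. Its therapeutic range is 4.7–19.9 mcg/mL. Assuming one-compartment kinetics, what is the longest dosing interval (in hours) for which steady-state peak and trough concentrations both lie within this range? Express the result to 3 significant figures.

Between IV bolus doses, concentration decays as C = C₀·e^(−kτ), so C_peak/C_trough = e^(kτ).
τ_max = ln(C_peak/C_trough) / k = ln(19.9/4.7) / 0.1470 = 1.443 / 0.1470 = 9.816 h

9.82 h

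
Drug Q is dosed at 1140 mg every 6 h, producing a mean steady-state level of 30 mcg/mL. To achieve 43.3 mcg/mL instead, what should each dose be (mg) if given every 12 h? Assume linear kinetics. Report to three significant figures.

With linear kinetics, Css is proportional to dose rate (D/τ) at fixed clearance.
D₂ = D₁ × (Css,target / Css,current) × (τ₂/τ₁) = 1140 × (43.3/30) × (12/6) = 3291 mg

3290 mg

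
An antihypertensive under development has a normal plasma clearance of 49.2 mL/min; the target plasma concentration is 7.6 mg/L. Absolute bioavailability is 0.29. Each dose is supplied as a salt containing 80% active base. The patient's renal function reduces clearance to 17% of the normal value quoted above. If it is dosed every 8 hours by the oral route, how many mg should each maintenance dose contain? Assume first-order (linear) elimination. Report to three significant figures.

CL = 49.2 mL/min = 49.2 × 0.06 = 2.952 L/h
Patient clearance = 0.17 × 2.952 = 0.5018 L/h
D = CL × Css × τ / F / S = 0.5018 × 7.6 × 8 / 0.29 / 0.8 = 131.5 mg

132 mg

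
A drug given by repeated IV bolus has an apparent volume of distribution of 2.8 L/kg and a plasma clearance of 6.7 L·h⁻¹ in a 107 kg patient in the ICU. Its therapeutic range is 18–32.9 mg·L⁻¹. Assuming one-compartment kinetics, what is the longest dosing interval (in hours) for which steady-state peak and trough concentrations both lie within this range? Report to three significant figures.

Vd(total) = 107 kg × 2.8 L/kg = 299.6 L
k = CL / Vd = 6.700 / 299.6 = 0.02236 h⁻¹
Between IV bolus doses, concentration decays as C = C₀·e^(−kτ), so C_peak/C_trough = e^(kτ).
τ_max = ln(C_peak/C_trough) / k = ln(32.9/18) / 0.02236 = 0.6031 / 0.02236 = 26.97 h

27.0 h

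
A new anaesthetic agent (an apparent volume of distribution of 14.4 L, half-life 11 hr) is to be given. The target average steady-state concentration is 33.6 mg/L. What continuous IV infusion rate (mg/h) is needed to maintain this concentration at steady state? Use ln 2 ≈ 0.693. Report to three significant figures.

CL = 0.693 × Vd / t½ = 0.693 × 14.40 / 11 = 0.9072 L/h
Infusion rate = CL × Css = 0.9072 × 33.6 = 30.48 mg/h

30.5 mg/h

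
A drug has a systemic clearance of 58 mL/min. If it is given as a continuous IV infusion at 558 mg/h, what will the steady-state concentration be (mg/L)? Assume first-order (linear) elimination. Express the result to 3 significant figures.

160 mg/L

CL = 58 mL/min × 60/1000 = 3.480 L/h
Css = rate / CL = 558 / 3.480 = 160.3 mg/L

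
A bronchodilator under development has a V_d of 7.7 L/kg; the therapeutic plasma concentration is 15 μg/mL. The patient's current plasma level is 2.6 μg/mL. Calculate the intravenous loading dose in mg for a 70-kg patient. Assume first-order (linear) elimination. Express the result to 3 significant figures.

Total Vd = 7.7 × 70 = 539.0 L
The loading dose fills Vd to the target concentration.
Concentration deficit ΔC = 15 − 2.6 = 12.40 mg/L
LD = Vd × ΔC = 539.0 × 12.40 = 6684 mg

6680 mg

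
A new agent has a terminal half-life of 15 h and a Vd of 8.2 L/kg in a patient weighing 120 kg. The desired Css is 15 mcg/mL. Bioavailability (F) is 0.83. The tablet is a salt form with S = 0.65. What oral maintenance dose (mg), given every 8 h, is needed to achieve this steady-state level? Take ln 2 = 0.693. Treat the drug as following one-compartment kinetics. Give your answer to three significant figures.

10100 mg

Total Vd = 8.2 × 120 = 984.0 L
CL = ln 2 · Vd / t½ = 0.693 × 984.0 / 15 = 45.46 L/h
D = CL × Css × τ / F / S = 45.46 × 15 × 8 / 0.83 / 0.65 = 10110 mg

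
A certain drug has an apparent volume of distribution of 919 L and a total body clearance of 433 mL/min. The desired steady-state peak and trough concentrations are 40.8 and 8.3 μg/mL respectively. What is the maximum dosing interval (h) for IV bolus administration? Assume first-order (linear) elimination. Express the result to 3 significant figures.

CL = 433 mL/min = 433 × 0.06 = 25.98 L/h
k = CL / Vd = 25.98 / 919.0 = 0.02827 h⁻¹
Between IV bolus doses, concentration decays as C = C₀·e^(−kτ), so C_peak/C_trough = e^(kτ).
τ_max = ln(C_peak/C_trough) / k = ln(40.8/8.3) / 0.02827 = 1.592 / 0.02827 = 56.31 h

56.3 h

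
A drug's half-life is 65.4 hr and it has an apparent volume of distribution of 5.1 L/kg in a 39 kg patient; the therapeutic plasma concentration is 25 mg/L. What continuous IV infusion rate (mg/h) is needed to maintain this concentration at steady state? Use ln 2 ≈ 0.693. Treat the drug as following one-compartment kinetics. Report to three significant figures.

52.7 mg/h

Vd = 5.1 L/kg × 39 kg = 198.9 L
k = 0.693/65.4 = 0.01060 h⁻¹, so CL = k·Vd = 0.01060 × 198.9 = 2.108 L/h
Infusion rate = CL × Css = 2.108 × 25 = 52.70 mg/h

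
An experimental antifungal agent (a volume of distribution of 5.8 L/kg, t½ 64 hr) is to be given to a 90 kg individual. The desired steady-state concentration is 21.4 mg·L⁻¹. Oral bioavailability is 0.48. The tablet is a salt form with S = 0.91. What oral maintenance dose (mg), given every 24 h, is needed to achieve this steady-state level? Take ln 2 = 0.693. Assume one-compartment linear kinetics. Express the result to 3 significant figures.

Total Vd = 5.8 × 90 = 522.0 L
CL = ln 2 · Vd / t½ = 0.693 × 522.0 / 64 = 5.652 L/h
D = CL × Css × τ / F / S = 5.652 × 21.4 × 24 / 0.48 / 0.91 = 6646 mg

6650 mg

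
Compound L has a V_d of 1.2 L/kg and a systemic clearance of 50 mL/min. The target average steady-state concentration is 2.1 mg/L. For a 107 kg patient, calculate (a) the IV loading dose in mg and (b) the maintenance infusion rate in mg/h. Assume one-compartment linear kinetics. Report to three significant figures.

(a) 270 mg; (b) 6.30 mg/h

Vd(total) = 107 kg × 1.2 L/kg = 128.4 L
Loading: fill Vd to C_target → 128.4 L × 2.1 mg/L = 269.6 mg
CL = 50 mL/min × 60/1000 = 3.000 L/h
Infusion rate = 3.000 L/h × 2.1 mg/L = 6.300 mg/h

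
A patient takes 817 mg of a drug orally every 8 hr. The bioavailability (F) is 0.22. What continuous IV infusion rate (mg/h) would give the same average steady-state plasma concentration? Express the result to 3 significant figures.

Equivalent systemic input: infusion rate = F·D/τ.
Rate = 0.22 × 817 / 8 = 22.47 mg/h

22.5 mg/h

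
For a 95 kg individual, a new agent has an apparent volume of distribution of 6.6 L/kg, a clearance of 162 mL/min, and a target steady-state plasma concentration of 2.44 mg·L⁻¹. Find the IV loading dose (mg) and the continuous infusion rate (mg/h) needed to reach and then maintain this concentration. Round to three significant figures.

Vd(total) = 95 kg × 6.6 L/kg = 627.0 L
Loading dose = Vd × C = 627.0 × 2.44 = 1530 mg
CL = 162 mL/min × 60/1000 = 9.720 L/h
Infusion rate = 9.720 L/h × 2.44 mg/L = 23.72 mg/h

(a) 1530 mg; (b) 23.7 mg/h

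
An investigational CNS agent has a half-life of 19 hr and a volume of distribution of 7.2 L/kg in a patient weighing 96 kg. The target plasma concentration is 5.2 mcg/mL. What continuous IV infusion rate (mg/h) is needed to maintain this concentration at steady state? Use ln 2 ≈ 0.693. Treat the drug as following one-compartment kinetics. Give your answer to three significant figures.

Vd(total) = 96 kg × 7.2 L/kg = 691.2 L
CL = 0.693 × Vd / t½ = 0.693 × 691.2 / 19 = 25.21 L/h
Infusion rate = CL × Css = 25.21 × 5.2 = 131.1 mg/h

131 mg/h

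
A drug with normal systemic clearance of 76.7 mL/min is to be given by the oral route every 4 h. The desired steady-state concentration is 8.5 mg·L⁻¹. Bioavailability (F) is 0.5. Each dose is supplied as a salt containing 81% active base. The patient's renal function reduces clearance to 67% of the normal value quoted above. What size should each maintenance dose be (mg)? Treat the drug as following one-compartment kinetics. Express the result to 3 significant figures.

CL = 76.7 mL/min × 60/1000 = 4.602 L/h
Patient clearance = 0.67 × 4.602 = 3.083 L/h
D = CL × Css × τ / F / S = 3.083 × 8.5 × 4 / 0.5 / 0.81 = 258.8 mg

259 mg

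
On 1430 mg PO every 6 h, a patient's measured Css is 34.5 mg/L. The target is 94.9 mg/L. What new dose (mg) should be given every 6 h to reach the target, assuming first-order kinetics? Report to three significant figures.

For first-order elimination, Css ∝ F·D/(CL·τ); F and CL are unchanged, so Css ∝ D/τ.
D₂ = D₁ × (Css,target / Css,current) = 1430 × 94.9/34.5 = 3934 mg

3930 mg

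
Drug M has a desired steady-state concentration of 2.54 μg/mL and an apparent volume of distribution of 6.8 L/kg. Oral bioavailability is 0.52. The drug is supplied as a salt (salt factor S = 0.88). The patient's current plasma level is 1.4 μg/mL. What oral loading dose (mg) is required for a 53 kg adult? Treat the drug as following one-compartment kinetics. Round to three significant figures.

Vd = 6.8 L/kg × 53 kg = 360.4 L
The loading dose fills Vd to the target concentration.
Concentration deficit ΔC = 2.54 − 1.4 = 1.140 mg/L
LD = Vd × ΔC / F / S = 360.4 × 1.140 / 0.52 / 0.88 = 897.8 mg

898 mg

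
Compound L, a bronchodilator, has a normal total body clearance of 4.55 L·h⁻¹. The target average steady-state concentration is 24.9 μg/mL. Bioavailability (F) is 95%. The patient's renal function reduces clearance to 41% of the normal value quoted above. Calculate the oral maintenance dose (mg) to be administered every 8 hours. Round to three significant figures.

391 mg

Patient clearance = 0.41 × 4.550 = 1.866 L/h
D = CL × Css × τ / F = 1.866 × 24.9 × 8 / 0.95 = 391.3 mg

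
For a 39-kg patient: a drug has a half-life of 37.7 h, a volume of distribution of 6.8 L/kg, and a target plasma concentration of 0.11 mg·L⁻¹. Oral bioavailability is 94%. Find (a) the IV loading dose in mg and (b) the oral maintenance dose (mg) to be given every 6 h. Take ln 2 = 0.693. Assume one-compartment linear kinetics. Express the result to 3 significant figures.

Vd = 6.8 L/kg × 39 kg = 265.2 L
LD = Vd × C = 265.2 × 0.11 = 29.17 mg
CL = 0.693 × Vd / t½ = 0.693 × 265.2 / 37.7 = 4.875 L/h
D = CL × Css × τ / F = 4.875 × 0.11 × 6 / 0.94 = 3.423 mg

(a) 29.2 mg; (b) 3.42 mg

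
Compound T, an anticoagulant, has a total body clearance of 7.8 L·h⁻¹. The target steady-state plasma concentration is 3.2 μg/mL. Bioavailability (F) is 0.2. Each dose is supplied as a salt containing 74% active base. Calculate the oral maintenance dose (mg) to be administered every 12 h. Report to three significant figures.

At steady state, dose per interval replaces the amount cleared in that interval: F·S·D/τ = CL·Css.
D = CL × Css × τ / F / S = 7.800 × 3.2 × 12 / 0.2 / 0.74 = 2024 mg

2020 mg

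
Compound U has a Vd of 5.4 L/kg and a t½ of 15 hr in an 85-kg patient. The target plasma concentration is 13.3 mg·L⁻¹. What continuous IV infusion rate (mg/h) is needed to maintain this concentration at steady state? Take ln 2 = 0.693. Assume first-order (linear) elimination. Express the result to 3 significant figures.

Total Vd = 5.4 × 85 = 459.0 L
CL = ln 2 · Vd / t½ = 0.693 × 459.0 / 15 = 21.21 L/h
Infusion rate = CL × Css = 21.21 × 13.3 = 282.1 mg/h

282 mg/h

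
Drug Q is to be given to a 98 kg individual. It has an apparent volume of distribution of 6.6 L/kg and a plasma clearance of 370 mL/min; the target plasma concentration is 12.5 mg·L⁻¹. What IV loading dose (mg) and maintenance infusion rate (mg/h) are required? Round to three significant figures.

Vd(total) = 98 kg × 6.6 L/kg = 646.8 L
LD = Vd · C_target = 646.8 × 12.5 = 8085 mg
CL = 370 mL/min × 60/1000 = 22.20 L/h
Infusion rate = 22.20 L/h × 12.5 mg/L = 277.5 mg/h

(a) 8090 mg; (b) 278 mg/h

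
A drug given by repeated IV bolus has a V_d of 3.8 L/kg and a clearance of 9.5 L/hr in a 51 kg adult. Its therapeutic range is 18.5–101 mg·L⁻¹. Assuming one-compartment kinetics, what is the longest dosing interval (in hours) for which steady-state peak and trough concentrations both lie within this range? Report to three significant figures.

Vd = 3.8 L/kg × 51 kg = 193.8 L
k = CL / Vd = 9.500 / 193.8 = 0.04902 h⁻¹
Between IV bolus doses, concentration decays as C = C₀·e^(−kτ), so C_peak/C_trough = e^(kτ).
τ_max = ln(C_peak/C_trough) / k = ln(101/18.5) / 0.04902 = 1.697 / 0.04902 = 34.62 h

34.6 h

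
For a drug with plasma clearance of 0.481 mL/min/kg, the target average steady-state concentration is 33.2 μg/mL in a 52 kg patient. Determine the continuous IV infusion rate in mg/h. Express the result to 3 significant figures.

49.8 mg/h

CL = 0.481 mL/min/kg × 52 kg = 25.01 mL/min = 25.01 × 60/1000 = 1.501 L/h
At steady state, infusion rate equals elimination rate: rate in = CL × Css.
Rate = CL × Css = 1.501 × 33.2 = 49.83 mg/h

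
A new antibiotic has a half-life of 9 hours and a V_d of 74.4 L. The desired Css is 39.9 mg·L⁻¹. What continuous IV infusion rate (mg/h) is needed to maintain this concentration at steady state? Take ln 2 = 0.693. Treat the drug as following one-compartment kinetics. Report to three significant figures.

229 mg/h

k = 0.693/9 = 0.07700 h⁻¹, so CL = k·Vd = 0.07700 × 74.40 = 5.729 L/h
Infusion rate = CL × Css = 5.729 × 39.9 = 228.6 mg/h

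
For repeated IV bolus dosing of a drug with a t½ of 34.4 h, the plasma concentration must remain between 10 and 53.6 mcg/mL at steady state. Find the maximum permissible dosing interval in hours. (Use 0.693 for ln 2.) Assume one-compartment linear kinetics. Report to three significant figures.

k = 0.693 / t½ = 0.693 / 34.4 = 0.02015 h⁻¹
Between IV bolus doses, concentration decays as C = C₀·e^(−kτ), so C_peak/C_trough = e^(kτ).
τ_max = ln(C_peak/C_trough) / k = ln(53.6/10) / 0.02015 = 1.679 / 0.02015 = 83.33 h

83.3 h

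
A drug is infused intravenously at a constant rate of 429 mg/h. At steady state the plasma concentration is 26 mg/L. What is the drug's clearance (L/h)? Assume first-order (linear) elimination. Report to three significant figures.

At steady state, infusion rate = CL × Css, so CL = rate / Css.
CL = 429 / 26 = 16.50 L/h

16.5 L/h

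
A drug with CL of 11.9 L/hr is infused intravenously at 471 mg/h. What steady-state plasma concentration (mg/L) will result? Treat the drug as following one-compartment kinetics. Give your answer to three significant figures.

39.6 mg/L

Css = rate / CL = 471 / 11.90 = 39.58 mg/L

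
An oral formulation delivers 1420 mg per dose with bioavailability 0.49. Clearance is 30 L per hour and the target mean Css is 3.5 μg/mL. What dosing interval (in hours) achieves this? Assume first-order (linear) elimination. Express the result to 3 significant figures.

F·D/τ = CL·Css → τ = F·D / (CL·Css).
τ = 0.49 × 1420 / (30 × 3.5) = 6.627 h

6.63 h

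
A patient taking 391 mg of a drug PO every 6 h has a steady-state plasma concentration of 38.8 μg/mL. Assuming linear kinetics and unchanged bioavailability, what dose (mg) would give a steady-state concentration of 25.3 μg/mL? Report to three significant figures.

255 mg

For first-order elimination, Css ∝ F·D/(CL·τ); F and CL are unchanged, so Css ∝ D/τ.
D₂ = D₁ × (Css,target / Css,current) = 391 × 25.3/38.8 = 255.0 mg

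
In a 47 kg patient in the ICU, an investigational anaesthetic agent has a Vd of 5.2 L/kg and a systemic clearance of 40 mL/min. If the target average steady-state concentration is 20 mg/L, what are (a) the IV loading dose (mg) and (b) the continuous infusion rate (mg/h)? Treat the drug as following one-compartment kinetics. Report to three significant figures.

(a) 4890 mg; (b) 48.0 mg/h

Vd(total) = 47 kg × 5.2 L/kg = 244.4 L
Loading dose = Vd × C = 244.4 × 20 = 4888 mg
CL = 40 mL/min = 40 × 0.06 = 2.400 L/h
Infusion rate = 2.400 L/h × 20 mg/L = 48.00 mg/h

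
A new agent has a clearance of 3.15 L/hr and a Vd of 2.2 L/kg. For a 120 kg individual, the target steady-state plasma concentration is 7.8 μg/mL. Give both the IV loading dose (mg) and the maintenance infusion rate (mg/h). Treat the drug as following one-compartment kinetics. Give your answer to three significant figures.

Vd = 2.2 L/kg × 120 kg = 264.0 L
LD = Vd · C_target = 264.0 × 7.8 = 2059 mg
Maintenance infusion rate = CL × Css = 3.150 × 7.8 = 24.57 mg/h

(a) 2060 mg; (b) 24.6 mg/h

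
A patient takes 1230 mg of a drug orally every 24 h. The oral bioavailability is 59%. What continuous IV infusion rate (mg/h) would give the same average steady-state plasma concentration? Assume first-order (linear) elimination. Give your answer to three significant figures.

30.2 mg/h

Equivalent systemic input: infusion rate = F·D/τ.
Rate = 0.59 × 1230 / 24 = 30.24 mg/h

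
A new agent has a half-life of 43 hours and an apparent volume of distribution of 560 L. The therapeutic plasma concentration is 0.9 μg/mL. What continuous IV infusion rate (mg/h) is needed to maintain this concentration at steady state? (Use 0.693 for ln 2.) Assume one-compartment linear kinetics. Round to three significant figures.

8.12 mg/h

k = 0.693/43 = 0.01612 h⁻¹, so CL = k·Vd = 0.01612 × 560.0 = 9.027 L/h
Infusion rate = CL × Css = 9.027 × 0.9 = 8.124 mg/h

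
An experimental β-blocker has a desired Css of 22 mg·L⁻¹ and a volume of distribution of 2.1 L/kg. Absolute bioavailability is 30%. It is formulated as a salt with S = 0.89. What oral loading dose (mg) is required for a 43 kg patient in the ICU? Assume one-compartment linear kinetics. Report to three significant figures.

7440 mg

Vd(total) = 43 kg × 2.1 L/kg = 90.30 L
LD = Vd × C / F / S = 90.30 × 22.00 / 0.3 / 0.89 = 7440 mg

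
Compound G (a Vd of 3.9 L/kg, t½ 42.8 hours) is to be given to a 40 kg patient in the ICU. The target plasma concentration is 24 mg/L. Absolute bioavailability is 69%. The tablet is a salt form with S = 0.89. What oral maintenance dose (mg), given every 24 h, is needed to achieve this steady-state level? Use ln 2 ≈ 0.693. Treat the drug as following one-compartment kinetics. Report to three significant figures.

Vd(total) = 40 kg × 3.9 L/kg = 156.0 L
CL = ln 2 · Vd / t½ = 0.693 × 156.0 / 42.8 = 2.526 L/h
D = CL × Css × τ / F / S = 2.526 × 24 × 24 / 0.69 / 0.89 = 2369 mg

2370 mg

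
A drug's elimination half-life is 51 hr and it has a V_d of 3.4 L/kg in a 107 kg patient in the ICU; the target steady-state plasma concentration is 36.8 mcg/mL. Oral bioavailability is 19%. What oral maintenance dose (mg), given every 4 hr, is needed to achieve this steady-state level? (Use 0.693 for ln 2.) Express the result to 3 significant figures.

3830 mg

Vd = 3.4 L/kg × 107 kg = 363.8 L
k = 0.693/51 = 0.01359 h⁻¹, so CL = k·Vd = 0.01359 × 363.8 = 4.944 L/h
D = CL × Css × τ / F = 4.944 × 36.8 × 4 / 0.19 = 3830 mg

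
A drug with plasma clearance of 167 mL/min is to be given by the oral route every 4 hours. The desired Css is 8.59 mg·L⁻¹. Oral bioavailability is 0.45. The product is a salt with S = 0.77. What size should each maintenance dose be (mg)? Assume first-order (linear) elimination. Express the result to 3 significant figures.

Convert clearance: 167 mL/min × 60 min/h ÷ 1000 mL/L = 10.02 L/h
D = CL × Css × τ / F / S = 10.02 × 8.59 × 4 / 0.45 / 0.77 = 993.6 mg

994 mg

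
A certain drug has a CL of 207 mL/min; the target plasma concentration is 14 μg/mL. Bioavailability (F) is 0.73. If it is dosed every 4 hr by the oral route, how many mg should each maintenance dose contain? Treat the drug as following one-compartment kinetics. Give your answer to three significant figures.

953 mg

CL = 207 mL/min = 207 × 0.06 = 12.42 L/h
D = CL × Css × τ / F = 12.42 × 14 × 4 / 0.73 = 952.8 mg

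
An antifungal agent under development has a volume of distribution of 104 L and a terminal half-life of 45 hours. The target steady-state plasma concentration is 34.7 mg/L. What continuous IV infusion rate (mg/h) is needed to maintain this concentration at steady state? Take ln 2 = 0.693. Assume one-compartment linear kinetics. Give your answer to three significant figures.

55.6 mg/h

CL = 0.693 × Vd / t½ = 0.693 × 104.0 / 45 = 1.602 L/h
Infusion rate = CL × Css = 1.602 × 34.7 = 55.59 mg/h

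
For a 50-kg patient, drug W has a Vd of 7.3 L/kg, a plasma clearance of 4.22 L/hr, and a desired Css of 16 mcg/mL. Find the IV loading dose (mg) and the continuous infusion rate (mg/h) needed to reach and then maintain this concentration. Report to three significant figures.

Vd = 7.3 L/kg × 50 kg = 365.0 L
Loading: fill Vd to C_target → 365.0 L × 16 mg/L = 5840 mg
Infusion rate = 4.220 L/h × 16 mg/L = 67.52 mg/h

(a) 5840 mg; (b) 67.5 mg/h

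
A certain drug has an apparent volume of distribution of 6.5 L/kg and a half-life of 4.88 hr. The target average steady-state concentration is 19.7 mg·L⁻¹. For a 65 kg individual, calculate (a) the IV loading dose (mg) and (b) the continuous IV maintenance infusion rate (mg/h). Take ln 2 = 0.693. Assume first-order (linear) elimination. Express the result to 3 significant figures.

Vd(total) = 65 kg × 6.5 L/kg = 422.5 L
LD = Vd × C = 422.5 × 19.7 = 8323 mg
CL = 0.693 × Vd / t½ = 0.693 × 422.5 / 4.88 = 60.00 L/h
Infusion rate = CL × Css = 60.00 × 19.7 = 1182 mg/h

(a) 8320 mg; (b) 1180 mg/h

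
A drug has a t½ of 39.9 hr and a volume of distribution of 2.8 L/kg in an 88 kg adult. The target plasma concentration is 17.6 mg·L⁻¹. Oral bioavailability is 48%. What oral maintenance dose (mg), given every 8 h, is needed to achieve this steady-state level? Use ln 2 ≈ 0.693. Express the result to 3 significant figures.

Total Vd = 2.8 × 88 = 246.4 L
CL = 0.693 × Vd / t½ = 0.693 × 246.4 / 39.9 = 4.280 L/h
D = CL × Css × τ / F = 4.280 × 17.6 × 8 / 0.48 = 1255 mg

1260 mg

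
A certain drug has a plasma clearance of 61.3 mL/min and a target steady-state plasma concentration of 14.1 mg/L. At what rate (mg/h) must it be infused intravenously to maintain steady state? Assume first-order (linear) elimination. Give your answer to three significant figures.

51.9 mg/h

CL = 61.3 mL/min × 60/1000 = 3.678 L/h
At steady state, infusion rate equals elimination rate: rate in = CL × Css.
Infusion rate = CL · Css = 3.678 L/h × 14.1 mg/L = 51.86 mg/h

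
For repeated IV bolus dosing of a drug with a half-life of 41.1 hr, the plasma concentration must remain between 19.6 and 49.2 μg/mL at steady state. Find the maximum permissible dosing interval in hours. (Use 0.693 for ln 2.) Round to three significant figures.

k = 0.693 / t½ = 0.693 / 41.1 = 0.01686 h⁻¹
Between IV bolus doses, concentration decays as C = C₀·e^(−kτ), so C_peak/C_trough = e^(kτ).
τ_max = ln(C_peak/C_trough) / k = ln(49.2/19.6) / 0.01686 = 0.9204 / 0.01686 = 54.59 h

54.6 h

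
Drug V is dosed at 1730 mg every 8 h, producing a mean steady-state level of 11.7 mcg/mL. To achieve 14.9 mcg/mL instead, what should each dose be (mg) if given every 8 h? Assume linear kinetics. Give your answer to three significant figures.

2200 mg

For first-order elimination, Css ∝ F·D/(CL·τ); F and CL are unchanged, so Css ∝ D/τ.
D₂ = D₁ × (Css,target / Css,current) = 1730 × 14.9/11.7 = 2203 mg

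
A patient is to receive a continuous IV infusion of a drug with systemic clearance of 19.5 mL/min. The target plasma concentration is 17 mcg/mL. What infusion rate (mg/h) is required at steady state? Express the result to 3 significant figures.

19.9 mg/h

CL = 19.5 mL/min = 19.5 × 0.06 = 1.170 L/h
At steady state, infusion rate equals elimination rate: rate in = CL × Css.
Rate = CL × Css = 1.170 × 17 = 19.89 mg/h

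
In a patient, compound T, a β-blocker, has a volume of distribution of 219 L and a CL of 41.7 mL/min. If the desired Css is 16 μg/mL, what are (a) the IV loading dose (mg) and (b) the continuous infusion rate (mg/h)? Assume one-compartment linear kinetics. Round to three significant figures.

Loading: fill Vd to C_target → 219.0 L × 16 mg/L = 3504 mg
Convert clearance: 41.7 mL/min × 60 min/h ÷ 1000 mL/L = 2.502 L/h
Maintenance infusion rate = CL × Css = 2.502 × 16 = 40.03 mg/h

(a) 3500 mg; (b) 40.0 mg/h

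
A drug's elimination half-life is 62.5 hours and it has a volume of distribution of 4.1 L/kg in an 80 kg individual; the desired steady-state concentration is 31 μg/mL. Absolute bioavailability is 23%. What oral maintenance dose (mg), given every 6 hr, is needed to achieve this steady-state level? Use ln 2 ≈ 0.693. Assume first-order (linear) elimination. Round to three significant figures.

2940 mg

Total Vd = 4.1 × 80 = 328.0 L
CL = 0.693 × Vd / t½ = 0.693 × 328.0 / 62.5 = 3.637 L/h
D = CL × Css × τ / F = 3.637 × 31 × 6 / 0.23 = 2941 mg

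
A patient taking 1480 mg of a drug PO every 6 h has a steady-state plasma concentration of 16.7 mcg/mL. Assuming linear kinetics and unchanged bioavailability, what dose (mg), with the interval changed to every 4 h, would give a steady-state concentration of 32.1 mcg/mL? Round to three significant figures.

For first-order elimination, Css ∝ F·D/(CL·τ); F and CL are unchanged, so Css ∝ D/τ.
D₂ = D₁ × (Css,target / Css,current) × (τ₂/τ₁) = 1480 × (32.1/16.7) × (4/6) = 1897 mg

1900 mg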